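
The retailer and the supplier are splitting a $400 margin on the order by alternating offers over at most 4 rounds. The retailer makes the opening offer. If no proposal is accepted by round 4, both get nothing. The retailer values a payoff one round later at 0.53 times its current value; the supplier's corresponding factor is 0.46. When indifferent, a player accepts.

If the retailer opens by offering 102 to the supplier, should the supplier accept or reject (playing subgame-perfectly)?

Reject

Round 4 (the supplier proposes): the retailer will accept anything ≥ 0, so the supplier offers 0 and keeps 400.
Round 3 (the retailer proposes): the supplier can get 400 next round, worth 0.46 × 400 = 184 now; the retailer offers that and keeps 216.
Round 2 (the supplier proposes): the retailer can get 216 next round, worth 0.53 × 216 = 114.48 now. The supplier offers 114.48 and keeps 400 − 114.48 = 285.52.
So by rejecting in round 1, the supplier gets 285.52 next round, worth 0.46 × 285.52 = 131.3392 now.
Offer 102 < 131.3392, so the supplier rejects.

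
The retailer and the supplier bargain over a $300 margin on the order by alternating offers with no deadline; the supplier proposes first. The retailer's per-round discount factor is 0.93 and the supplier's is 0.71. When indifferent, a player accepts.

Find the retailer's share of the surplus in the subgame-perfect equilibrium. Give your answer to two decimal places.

238.18

In a stationary SPE each proposer offers the other exactly their discounted continuation value.
If the supplier keeps x when proposing and the retailer keeps y when proposing, then x = 300 − 0.93y and y = 300 − 0.71x.
Solving: x = 300(1 − 0.93) / (1 − 0.71·0.93) = 21 / 0.3397 ≈ 61.8193.
The retailer gets 300 − 61.8193 ≈ 238.1807.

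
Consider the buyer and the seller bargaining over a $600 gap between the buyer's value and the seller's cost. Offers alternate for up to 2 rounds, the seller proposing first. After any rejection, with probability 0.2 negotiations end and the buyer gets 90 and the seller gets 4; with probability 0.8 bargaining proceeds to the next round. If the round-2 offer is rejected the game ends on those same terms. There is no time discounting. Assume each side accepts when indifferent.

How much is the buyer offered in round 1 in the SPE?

Round 2 (the buyer proposes): the seller gets 4 if talks fail, so the buyer offers 4 and keeps 596.
Round 1 (the seller proposes): rejecting gives the buyer an expected 0.8 × 596 + 0.2 × 90 = 494.8. The seller offers 494.8 and keeps 600 − 494.8 = 105.2.

494.8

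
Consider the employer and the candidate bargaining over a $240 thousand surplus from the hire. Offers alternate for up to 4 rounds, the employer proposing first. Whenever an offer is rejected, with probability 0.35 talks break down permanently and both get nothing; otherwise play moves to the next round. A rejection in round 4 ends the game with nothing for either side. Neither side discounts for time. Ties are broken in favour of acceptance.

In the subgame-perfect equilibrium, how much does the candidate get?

By backward induction:
Round 4 (the candidate proposes): the employer will accept anything ≥ 0, so the candidate offers 0 and keeps 240.
Round 3 (the employer proposes): rejecting gives the candidate an expected 0.65 × 240 = 156. The employer offers 156 and keeps 240 − 156 = 84.
Round 2 (the candidate proposes): rejecting gives the employer an expected 0.65 × 84 = 54.6; the candidate offers that and keeps 185.4.
Round 1 (the employer proposes): rejecting gives the candidate an expected 0.65 × 185.4 = 120.51, so the employer offers 120.51, keeping 119.49.

120.51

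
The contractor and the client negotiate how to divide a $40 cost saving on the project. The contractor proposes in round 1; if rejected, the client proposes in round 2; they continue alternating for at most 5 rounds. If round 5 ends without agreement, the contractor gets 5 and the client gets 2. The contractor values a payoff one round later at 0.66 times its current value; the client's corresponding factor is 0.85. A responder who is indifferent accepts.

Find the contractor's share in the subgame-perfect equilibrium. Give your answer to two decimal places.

21.33

Solve by backward induction from round 5.
Round 5 (the contractor proposes): the client gets 2 if talks fail, so the contractor offers 2 and keeps 38.
Round 4 (the client proposes): the contractor can get 38 next round, worth 0.66 × 38 = 25.08 now, so the client offers 25.08, keeping 14.92.
Round 3 (the contractor proposes): the client can get 14.92 next round, worth 0.85 × 14.92 = 12.682 now. The contractor offers 12.682 and keeps 40 − 12.682 = 27.318.
Round 2 (the client proposes): the contractor can get 27.318 next round, worth 0.66 × 27.318 = 18.02988 now, so the client offers 18.02988, keeping 21.97012.
Round 1 (the contractor proposes): the client can get 21.97012 next round, worth 0.85 × 21.97012 = 18.674602 now, so the contractor offers 18.674602, keeping 21.325398.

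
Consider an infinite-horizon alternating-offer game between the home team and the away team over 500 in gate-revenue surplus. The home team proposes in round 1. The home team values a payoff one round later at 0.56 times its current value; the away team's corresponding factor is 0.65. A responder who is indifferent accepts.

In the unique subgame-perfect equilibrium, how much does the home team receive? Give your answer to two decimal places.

When the home team proposes, the away team accepts any offer worth at least 0.65 times what the away team would get by proposing next round; and vice versa.
This gives x = 500 − 0.65y and y = 500 − 0.56x, where x and y are each side's share when it proposes.
Hence (1 − 0.65·0.56)x = 500(1 − 0.65), i.e. 0.636·x = 175.
x ≈ 275.1572; the away team's share is 500 − x ≈ 224.8428.

275.16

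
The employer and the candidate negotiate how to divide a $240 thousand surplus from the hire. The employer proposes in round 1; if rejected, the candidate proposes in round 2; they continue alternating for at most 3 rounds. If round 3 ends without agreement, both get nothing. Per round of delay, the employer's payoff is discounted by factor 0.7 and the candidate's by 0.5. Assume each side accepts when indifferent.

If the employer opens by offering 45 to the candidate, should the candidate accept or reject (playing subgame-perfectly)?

Accept

Round 3 (the employer proposes): the candidate will accept anything ≥ 0, so the employer offers 0 and keeps 240.
Round 2 (the candidate proposes): the employer can get 240 next round, worth 0.7 × 240 = 168 now, so the candidate offers 168, keeping 72.
So by rejecting in round 1, the candidate gets 72 next round, worth 0.5 × 72 = 36 now.
Offer 45 ≥ 36, so the candidate accepts.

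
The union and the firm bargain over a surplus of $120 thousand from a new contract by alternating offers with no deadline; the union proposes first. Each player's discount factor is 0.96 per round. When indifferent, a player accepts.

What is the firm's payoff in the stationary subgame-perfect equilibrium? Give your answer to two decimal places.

Let x be the union's share when the union proposes and y be the firm's share when the firm proposes.
The firm accepts iff offered ≥ 0.96·y, so x = 120 − 0.96y. Symmetrically y = 120 − 0.96x.
Substituting: x = 120 − 0.96(120 − 0.96x), giving x(1 − 0.96·0.96) = 120(1 − 0.96).
So x = 120 × 0.04 / 0.0784 ≈ 61.2245, and the firm receives 120 − x ≈ 58.7755.

58.78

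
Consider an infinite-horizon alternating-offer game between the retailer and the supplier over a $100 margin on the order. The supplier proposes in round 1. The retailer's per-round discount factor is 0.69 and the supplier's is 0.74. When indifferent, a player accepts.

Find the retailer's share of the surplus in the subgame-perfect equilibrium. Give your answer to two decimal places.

36.66

Let x be the supplier's share when the supplier proposes and y be the retailer's share when the retailer proposes.
The retailer accepts iff offered ≥ 0.69·y, so x = 100 − 0.69y. Symmetrically y = 100 − 0.74x.
Substituting: x = 100 − 0.69(100 − 0.74x), giving x(1 − 0.74·0.69) = 100(1 − 0.69).
So x = 100 × 0.31 / 0.4894 ≈ 63.3429, and the retailer receives 100 − x ≈ 36.6571.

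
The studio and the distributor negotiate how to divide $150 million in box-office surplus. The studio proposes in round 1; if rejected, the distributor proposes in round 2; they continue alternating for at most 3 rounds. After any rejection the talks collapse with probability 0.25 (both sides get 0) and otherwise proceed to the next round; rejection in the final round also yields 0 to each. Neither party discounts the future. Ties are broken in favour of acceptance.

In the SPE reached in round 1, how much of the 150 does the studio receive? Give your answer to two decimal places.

121.88

By backward induction:
Round 3 (the studio proposes): the distributor will accept anything ≥ 0, so the studio offers 0 and keeps 150.
Round 2 (the distributor proposes): rejecting gives the studio an expected 0.75 × 150 = 112.5. The distributor offers 112.5 and keeps 150 − 112.5 = 37.5.
Round 1 (the studio proposes): rejecting gives the distributor an expected 0.75 × 37.5 = 28.125, so the studio offers 28.125, keeping 121.875.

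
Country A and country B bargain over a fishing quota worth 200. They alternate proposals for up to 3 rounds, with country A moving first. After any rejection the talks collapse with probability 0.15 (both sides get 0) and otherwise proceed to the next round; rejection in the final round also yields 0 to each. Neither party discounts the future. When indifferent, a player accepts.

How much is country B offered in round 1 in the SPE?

25.5

Round 3 (country A proposes): country B will accept anything ≥ 0, so country A offers 0 and keeps 200.
Round 2 (country B proposes): rejecting gives country A an expected 0.85 × 200 = 170, so country B offers 170, keeping 30.
Round 1 (country A proposes): rejecting gives country B an expected 0.85 × 30 = 25.5, so country A offers 25.5, keeping 174.5.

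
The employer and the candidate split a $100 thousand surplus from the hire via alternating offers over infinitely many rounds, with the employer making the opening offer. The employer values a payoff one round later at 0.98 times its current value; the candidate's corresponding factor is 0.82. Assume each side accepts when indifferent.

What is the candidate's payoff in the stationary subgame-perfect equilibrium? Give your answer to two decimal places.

8.35

When the employer proposes, the candidate accepts any offer worth at least 0.82 times what the candidate would get by proposing next round; and vice versa.
This gives x = 100 − 0.82y and y = 100 − 0.98x, where x and y are each side's share when it proposes.
Hence (1 − 0.82·0.98)x = 100(1 − 0.82), i.e. 0.1964·x = 18.
x ≈ 91.6497; the candidate's share is 100 − x ≈ 8.3503.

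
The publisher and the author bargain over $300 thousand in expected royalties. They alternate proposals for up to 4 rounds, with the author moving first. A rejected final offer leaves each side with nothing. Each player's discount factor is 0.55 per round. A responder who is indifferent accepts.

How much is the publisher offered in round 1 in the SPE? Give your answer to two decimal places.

124.16

Solve by backward induction from round 4.
Round 4 (the publisher proposes): rejection yields 0 for the author; the publisher offers 0 and keeps 300.
Round 3 (the author proposes): the publisher can get 300 next round, worth 0.55 × 300 = 165 now. The author offers 165 and keeps 300 − 165 = 135.
Round 2 (the publisher proposes): the author can get 135 next round, worth 0.55 × 135 = 74.25 now; the publisher offers that and keeps 225.75.
Round 1 (the author proposes): the publisher can get 225.75 next round, worth 0.55 × 225.75 = 124.1625 now; the author offers that and keeps 175.8375.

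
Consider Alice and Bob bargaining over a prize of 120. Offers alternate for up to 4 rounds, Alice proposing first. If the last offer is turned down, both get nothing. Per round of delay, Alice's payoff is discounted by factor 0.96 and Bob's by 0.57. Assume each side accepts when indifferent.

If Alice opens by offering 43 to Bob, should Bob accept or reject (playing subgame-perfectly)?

Round 4 (Bob proposes): Alice will accept anything ≥ 0, so Bob offers 0 and keeps 120.
Round 3 (Alice proposes): Bob can get 120 next round, worth 0.57 × 120 = 68.4 now, so Alice offers 68.4, keeping 51.6.
Round 2 (Bob proposes): Alice can get 51.6 next round, worth 0.96 × 51.6 = 49.536 now, so Bob offers 49.536, keeping 70.464.
So by rejecting in round 1, Bob gets 70.464 next round, worth 0.57 × 70.464 = 40.16448 now.
Offer 43 ≥ 40.16448, so Bob accepts.

Accept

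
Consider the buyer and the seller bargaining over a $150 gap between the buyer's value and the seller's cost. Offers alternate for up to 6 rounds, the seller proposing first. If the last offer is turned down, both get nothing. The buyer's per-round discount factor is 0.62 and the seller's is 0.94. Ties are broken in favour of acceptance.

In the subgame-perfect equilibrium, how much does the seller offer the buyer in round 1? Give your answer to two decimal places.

Round 6 (the buyer proposes): the seller will accept anything ≥ 0, so the buyer offers 0 and keeps 150.
Round 5 (the seller proposes): the buyer can get 150 next round, worth 0.62 × 150 = 93 now; the seller offers that and keeps 57.
Round 4 (the buyer proposes): the seller can get 57 next round, worth 0.94 × 57 = 53.58 now. The buyer offers 53.58 and keeps 150 − 53.58 = 96.42.
Round 3 (the seller proposes): the buyer can get 96.42 next round, worth 0.62 × 96.42 = 59.7804 now; the seller offers that and keeps 90.2196.
Round 2 (the buyer proposes): the seller can get 90.2196 next round, worth 0.94 × 90.2196 = 84.806424 now, so the buyer offers 84.806424, keeping 65.193576.
Round 1 (the seller proposes): the buyer can get 65.193576 next round, worth 0.62 × 65.193576 = 40.42001712 now, so the seller offers 40.42001712, keeping 109.57998288.

40.42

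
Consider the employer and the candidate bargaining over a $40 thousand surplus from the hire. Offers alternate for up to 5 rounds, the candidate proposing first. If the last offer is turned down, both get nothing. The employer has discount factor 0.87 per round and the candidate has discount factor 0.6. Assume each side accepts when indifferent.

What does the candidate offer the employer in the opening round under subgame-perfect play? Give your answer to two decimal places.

Round 5 (the candidate proposes): the employer will accept anything ≥ 0, so the candidate offers 0 and keeps 40.
Round 4 (the employer proposes): the candidate can get 40 next round, worth 0.6 × 40 = 24 now; the employer offers that and keeps 16.
Round 3 (the candidate proposes): the employer can get 16 next round, worth 0.87 × 16 = 13.92 now. The candidate offers 13.92 and keeps 40 − 13.92 = 26.08.
Round 2 (the employer proposes): the candidate can get 26.08 next round, worth 0.6 × 26.08 = 15.648 now. The employer offers 15.648 and keeps 40 − 15.648 = 24.352.
Round 1 (the candidate proposes): the employer can get 24.352 next round, worth 0.87 × 24.352 = 21.18624 now; the candidate offers that and keeps 18.81376.

21.19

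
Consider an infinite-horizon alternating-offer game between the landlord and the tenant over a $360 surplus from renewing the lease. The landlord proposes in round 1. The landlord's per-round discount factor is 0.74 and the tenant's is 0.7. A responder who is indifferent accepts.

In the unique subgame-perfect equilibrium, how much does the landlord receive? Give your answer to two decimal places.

224.07

In a stationary SPE each proposer offers the other exactly their discounted continuation value.
If the landlord keeps x when proposing and the tenant keeps y when proposing, then x = 360 − 0.7y and y = 360 − 0.74x.
Solving: x = 360(1 − 0.7) / (1 − 0.74·0.7) = 108 / 0.482 ≈ 224.0664.
The tenant gets 360 − 224.0664 ≈ 135.9336.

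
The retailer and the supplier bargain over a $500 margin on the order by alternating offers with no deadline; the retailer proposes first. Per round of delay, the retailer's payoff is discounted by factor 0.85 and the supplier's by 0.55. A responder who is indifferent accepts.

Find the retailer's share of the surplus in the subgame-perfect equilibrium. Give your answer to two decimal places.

When the retailer proposes, the supplier accepts any offer worth at least 0.55 times what the supplier would get by proposing next round; and vice versa.
This gives x = 500 − 0.55y and y = 500 − 0.85x, where x and y are each side's share when it proposes.
Hence (1 − 0.55·0.85)x = 500(1 − 0.55), i.e. 0.5325·x = 225.
x ≈ 422.5352; the supplier's share is 500 − x ≈ 77.4648.

422.54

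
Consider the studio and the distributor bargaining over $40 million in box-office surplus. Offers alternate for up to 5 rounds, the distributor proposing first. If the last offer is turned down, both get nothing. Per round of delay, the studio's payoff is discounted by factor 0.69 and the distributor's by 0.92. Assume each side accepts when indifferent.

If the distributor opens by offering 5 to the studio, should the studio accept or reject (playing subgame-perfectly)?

Accept

Round 5 (the distributor proposes): rejection yields 0 for the studio; the distributor offers 0 and keeps 40.
Round 4 (the studio proposes): the distributor can get 40 next round, worth 0.92 × 40 = 36.8 now. The studio offers 36.8 and keeps 40 − 36.8 = 3.2.
Round 3 (the distributor proposes): the studio can get 3.2 next round, worth 0.69 × 3.2 = 2.208 now; the distributor offers that and keeps 37.792.
Round 2 (the studio proposes): the distributor can get 37.792 next round, worth 0.92 × 37.792 = 34.76864 now; the studio offers that and keeps 5.23136.
So by rejecting in round 1, the studio gets 5.23136 next round, worth 0.69 × 5.23136 = 3.6096384 now.
Offer 5 ≥ 3.6096384, so the studio accepts.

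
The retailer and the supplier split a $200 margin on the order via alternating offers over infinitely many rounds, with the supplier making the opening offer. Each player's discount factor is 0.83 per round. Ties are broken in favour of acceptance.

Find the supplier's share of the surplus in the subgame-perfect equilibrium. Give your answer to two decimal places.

When the supplier proposes, the retailer accepts any offer worth at least 0.83 times what the retailer would get by proposing next round; and vice versa.
This gives x = 200 − 0.83y and y = 200 − 0.83x, where x and y are each side's share when it proposes.
Hence (1 − 0.83·0.83)x = 200(1 − 0.83), i.e. 0.3111·x = 34.
x ≈ 109.2896; the retailer's share is 200 − x ≈ 90.7104.

109.29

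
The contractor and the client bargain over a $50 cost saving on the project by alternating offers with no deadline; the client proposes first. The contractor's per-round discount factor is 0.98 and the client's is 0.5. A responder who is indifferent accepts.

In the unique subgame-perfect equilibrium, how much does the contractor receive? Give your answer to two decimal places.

Let x be the client's share when the client proposes and y be the contractor's share when the contractor proposes.
The contractor accepts iff offered ≥ 0.98·y, so x = 50 − 0.98y. Symmetrically y = 50 − 0.5x.
Substituting: x = 50 − 0.98(50 − 0.5x), giving x(1 − 0.5·0.98) = 50(1 − 0.98).
So x = 50 × 0.02 / 0.51 ≈ 1.9608, and the contractor receives 50 − x ≈ 48.0392.

48.04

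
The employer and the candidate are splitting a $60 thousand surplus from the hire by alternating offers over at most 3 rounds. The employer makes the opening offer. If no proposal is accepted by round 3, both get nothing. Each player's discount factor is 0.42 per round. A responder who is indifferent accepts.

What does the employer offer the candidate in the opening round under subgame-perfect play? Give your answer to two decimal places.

14.62

Round 3 (the employer proposes): the candidate will accept anything ≥ 0, so the employer offers 0 and keeps 60.
Round 2 (the candidate proposes): the employer can get 60 next round, worth 0.42 × 60 = 25.2 now. The candidate offers 25.2 and keeps 60 − 25.2 = 34.8.
Round 1 (the employer proposes): the candidate can get 34.8 next round, worth 0.42 × 34.8 = 14.616 now. The employer offers 14.616 and keeps 60 − 14.616 = 45.384.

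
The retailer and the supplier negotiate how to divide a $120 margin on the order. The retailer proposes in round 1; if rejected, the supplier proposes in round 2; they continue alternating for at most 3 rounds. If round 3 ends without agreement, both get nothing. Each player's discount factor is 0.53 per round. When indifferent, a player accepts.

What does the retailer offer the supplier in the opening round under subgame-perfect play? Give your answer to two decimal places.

29.89

Round 3 (the retailer proposes): the supplier will accept anything ≥ 0, so the retailer offers 0 and keeps 120.
Round 2 (the supplier proposes): the retailer can get 120 next round, worth 0.53 × 120 = 63.6 now, so the supplier offers 63.6, keeping 56.4.
Round 1 (the retailer proposes): the supplier can get 56.4 next round, worth 0.53 × 56.4 = 29.892 now. The retailer offers 29.892 and keeps 120 − 29.892 = 90.108.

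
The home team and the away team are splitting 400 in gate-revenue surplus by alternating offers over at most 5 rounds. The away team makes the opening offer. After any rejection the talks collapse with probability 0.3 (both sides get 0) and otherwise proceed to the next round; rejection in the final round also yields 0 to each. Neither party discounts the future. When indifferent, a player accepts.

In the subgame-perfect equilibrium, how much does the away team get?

By backward induction:
Round 5 (the away team proposes): the home team will accept anything ≥ 0, so the away team offers 0 and keeps 400.
Round 4 (the home team proposes): rejecting gives the away team an expected 0.7 × 400 = 280, so the home team offers 280, keeping 120.
Round 3 (the away team proposes): rejecting gives the home team an expected 0.7 × 120 = 84, so the away team offers 84, keeping 316.
Round 2 (the home team proposes): rejecting gives the away team an expected 0.7 × 316 = 221.2; the home team offers that and keeps 178.8.
Round 1 (the away team proposes): rejecting gives the home team an expected 0.7 × 178.8 = 125.16, so the away team offers 125.16, keeping 274.84.

274.84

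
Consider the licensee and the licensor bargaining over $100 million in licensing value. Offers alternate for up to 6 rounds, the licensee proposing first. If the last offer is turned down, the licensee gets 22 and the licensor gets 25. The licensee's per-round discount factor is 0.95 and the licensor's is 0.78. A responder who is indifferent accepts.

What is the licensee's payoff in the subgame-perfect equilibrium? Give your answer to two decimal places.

Solve by backward induction from round 6.
Round 6 (the licensor proposes): the licensee gets 22 if talks fail, so the licensor offers 22 and keeps 78.
Round 5 (the licensee proposes): the licensor can get 78 next round, worth 0.78 × 78 = 60.84 now; the licensee offers that and keeps 39.16.
Round 4 (the licensor proposes): the licensee can get 39.16 next round, worth 0.95 × 39.16 = 37.202 now, so the licensor offers 37.202, keeping 62.798.
Round 3 (the licensee proposes): the licensor can get 62.798 next round, worth 0.78 × 62.798 = 48.98244 now, so the licensee offers 48.98244, keeping 51.01756.
Round 2 (the licensor proposes): the licensee can get 51.01756 next round, worth 0.95 × 51.01756 = 48.466682 now, so the licensor offers 48.466682, keeping 51.533318.
Round 1 (the licensee proposes): the licensor can get 51.533318 next round, worth 0.78 × 51.533318 = 40.19598804 now; the licensee offers that and keeps 59.80401196.

59.80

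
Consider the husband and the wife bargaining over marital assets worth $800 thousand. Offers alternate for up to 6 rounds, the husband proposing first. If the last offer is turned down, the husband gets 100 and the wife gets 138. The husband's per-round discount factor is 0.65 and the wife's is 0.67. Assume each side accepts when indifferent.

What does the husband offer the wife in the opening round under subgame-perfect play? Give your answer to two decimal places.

358.25

By backward induction:
Round 6 (the wife proposes): the husband gets 100 if talks fail, so the wife offers 100 and keeps 700.
Round 5 (the husband proposes): the wife can get 700 next round, worth 0.67 × 700 = 469 now, so the husband offers 469, keeping 331.
Round 4 (the wife proposes): the husband can get 331 next round, worth 0.65 × 331 = 215.15 now; the wife offers that and keeps 584.85.
Round 3 (the husband proposes): the wife can get 584.85 next round, worth 0.67 × 584.85 = 391.8495 now. The husband offers 391.8495 and keeps 800 − 391.8495 = 408.1505.
Round 2 (the wife proposes): the husband can get 408.1505 next round, worth 0.65 × 408.1505 = 265.297825 now. The wife offers 265.297825 and keeps 800 − 265.297825 = 534.702175.
Round 1 (the husband proposes): the wife can get 534.702175 next round, worth 0.67 × 534.702175 = 358.25045725 now. The husband offers 358.25045725 and keeps 800 − 358.25045725 = 441.74954275.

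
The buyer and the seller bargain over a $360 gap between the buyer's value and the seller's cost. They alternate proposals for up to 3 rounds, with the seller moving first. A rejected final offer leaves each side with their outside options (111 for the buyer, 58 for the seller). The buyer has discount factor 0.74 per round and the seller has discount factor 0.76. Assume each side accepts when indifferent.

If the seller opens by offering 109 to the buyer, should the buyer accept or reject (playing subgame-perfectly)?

Work out the buyer's continuation value if the offer is rejected.
Round 3 (the seller proposes): the buyer gets 111 if talks fail, so the seller offers 111 and keeps 249.
Round 2 (the buyer proposes): the seller can get 249 next round, worth 0.76 × 249 = 189.24 now. The buyer offers 189.24 and keeps 360 − 189.24 = 170.76.
So by rejecting in round 1, the buyer gets 170.76 next round, worth 0.74 × 170.76 = 126.3624 now.
Offer 109 < 126.3624, so the buyer rejects.

Reject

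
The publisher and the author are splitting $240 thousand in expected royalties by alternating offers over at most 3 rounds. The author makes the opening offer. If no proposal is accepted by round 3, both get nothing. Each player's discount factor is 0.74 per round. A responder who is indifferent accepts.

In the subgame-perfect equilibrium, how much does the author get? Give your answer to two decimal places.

Work backward from the last round.
Round 3 (the author proposes): the publisher will accept anything ≥ 0, so the author offers 0 and keeps 240.
Round 2 (the publisher proposes): the author can get 240 next round, worth 0.74 × 240 = 177.6 now. The publisher offers 177.6 and keeps 240 − 177.6 = 62.4.
Round 1 (the author proposes): the publisher can get 62.4 next round, worth 0.74 × 62.4 = 46.176 now. The author offers 46.176 and keeps 240 − 46.176 = 193.824.

193.82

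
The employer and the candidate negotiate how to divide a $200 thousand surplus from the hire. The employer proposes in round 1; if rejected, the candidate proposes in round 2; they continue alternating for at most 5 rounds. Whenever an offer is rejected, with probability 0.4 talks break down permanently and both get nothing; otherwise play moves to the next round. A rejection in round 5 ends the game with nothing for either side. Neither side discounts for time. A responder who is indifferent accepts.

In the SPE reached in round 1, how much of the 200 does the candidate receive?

65.28

Round 5 (the employer proposes): rejection yields 0 for the candidate; the employer offers 0 and keeps 200.
Round 4 (the candidate proposes): rejecting gives the employer an expected 0.6 × 200 = 120. The candidate offers 120 and keeps 200 − 120 = 80.
Round 3 (the employer proposes): rejecting gives the candidate an expected 0.6 × 80 = 48, so the employer offers 48, keeping 152.
Round 2 (the candidate proposes): rejecting gives the employer an expected 0.6 × 152 = 91.2, so the candidate offers 91.2, keeping 108.8.
Round 1 (the employer proposes): rejecting gives the candidate an expected 0.6 × 108.8 = 65.28, so the employer offers 65.28, keeping 134.72.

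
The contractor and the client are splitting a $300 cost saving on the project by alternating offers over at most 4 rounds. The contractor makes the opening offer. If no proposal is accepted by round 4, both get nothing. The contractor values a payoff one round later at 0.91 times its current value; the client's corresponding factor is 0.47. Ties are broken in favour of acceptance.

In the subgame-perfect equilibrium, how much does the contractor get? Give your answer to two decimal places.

Work backward from the last round.
Round 4 (the client proposes): rejection yields 0 for the contractor; the client offers 0 and keeps 300.
Round 3 (the contractor proposes): the client can get 300 next round, worth 0.47 × 300 = 141 now; the contractor offers that and keeps 159.
Round 2 (the client proposes): the contractor can get 159 next round, worth 0.91 × 159 = 144.69 now; the client offers that and keeps 155.31.
Round 1 (the contractor proposes): the client can get 155.31 next round, worth 0.47 × 155.31 = 72.9957 now; the contractor offers that and keeps 227.0043.

227.00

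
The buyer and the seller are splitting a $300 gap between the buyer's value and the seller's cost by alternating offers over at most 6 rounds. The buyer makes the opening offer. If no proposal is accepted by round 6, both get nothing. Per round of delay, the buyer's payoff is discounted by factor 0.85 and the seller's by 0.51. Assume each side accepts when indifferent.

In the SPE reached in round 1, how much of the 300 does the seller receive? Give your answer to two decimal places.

61.65

By backward induction:
Round 6 (the seller proposes): rejection yields 0 for the buyer; the seller offers 0 and keeps 300.
Round 5 (the buyer proposes): the seller can get 300 next round, worth 0.51 × 300 = 153 now. The buyer offers 153 and keeps 300 − 153 = 147.
Round 4 (the seller proposes): the buyer can get 147 next round, worth 0.85 × 147 = 124.95 now, so the seller offers 124.95, keeping 175.05.
Round 3 (the buyer proposes): the seller can get 175.05 next round, worth 0.51 × 175.05 = 89.2755 now, so the buyer offers 89.2755, keeping 210.7245.
Round 2 (the seller proposes): the buyer can get 210.7245 next round, worth 0.85 × 210.7245 = 179.115825 now; the seller offers that and keeps 120.884175.
Round 1 (the buyer proposes): the seller can get 120.884175 next round, worth 0.51 × 120.884175 = 61.65092925 now; the buyer offers that and keeps 238.34907075.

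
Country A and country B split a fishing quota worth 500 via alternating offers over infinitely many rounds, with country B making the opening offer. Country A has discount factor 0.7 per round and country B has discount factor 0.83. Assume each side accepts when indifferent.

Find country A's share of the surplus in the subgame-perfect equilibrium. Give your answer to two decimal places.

142.00

Let x be country B's share when country B proposes and y be country A's share when country A proposes.
Country A accepts iff offered ≥ 0.7·y, so x = 500 − 0.7y. Symmetrically y = 500 − 0.83x.
Substituting: x = 500 − 0.7(500 − 0.83x), giving x(1 − 0.83·0.7) = 500(1 − 0.7).
So x = 500 × 0.3 / 0.419 ≈ 357.9952, and country A receives 500 − x ≈ 142.0048.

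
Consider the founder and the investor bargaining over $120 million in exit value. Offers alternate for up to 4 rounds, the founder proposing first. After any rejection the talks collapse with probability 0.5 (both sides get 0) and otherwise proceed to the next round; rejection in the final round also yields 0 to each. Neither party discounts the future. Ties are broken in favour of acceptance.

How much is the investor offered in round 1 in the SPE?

45

Round 4 (the investor proposes): the founder will accept anything ≥ 0, so the investor offers 0 and keeps 120.
Round 3 (the founder proposes): rejecting gives the investor an expected 0.5 × 120 = 60; the founder offers that and keeps 60.
Round 2 (the investor proposes): rejecting gives the founder an expected 0.5 × 60 = 30; the investor offers that and keeps 90.
Round 1 (the founder proposes): rejecting gives the investor an expected 0.5 × 90 = 45; the founder offers that and keeps 75.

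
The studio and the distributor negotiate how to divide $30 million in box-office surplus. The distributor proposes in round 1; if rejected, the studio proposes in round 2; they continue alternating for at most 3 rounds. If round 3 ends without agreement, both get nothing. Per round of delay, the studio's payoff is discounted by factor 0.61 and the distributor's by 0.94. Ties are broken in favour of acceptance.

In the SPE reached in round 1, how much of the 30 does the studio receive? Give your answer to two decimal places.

1.10

Round 3 (the distributor proposes): the studio will accept anything ≥ 0, so the distributor offers 0 and keeps 30.
Round 2 (the studio proposes): the distributor can get 30 next round, worth 0.94 × 30 = 28.2 now, so the studio offers 28.2, keeping 1.8.
Round 1 (the distributor proposes): the studio can get 1.8 next round, worth 0.61 × 1.8 = 1.098 now. The distributor offers 1.098 and keeps 30 − 1.098 = 28.902.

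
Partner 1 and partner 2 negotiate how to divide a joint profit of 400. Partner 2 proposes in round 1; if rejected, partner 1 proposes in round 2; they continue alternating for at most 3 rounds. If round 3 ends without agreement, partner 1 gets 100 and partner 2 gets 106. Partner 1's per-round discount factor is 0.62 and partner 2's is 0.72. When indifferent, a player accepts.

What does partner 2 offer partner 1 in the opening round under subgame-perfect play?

114.08

Round 3 (partner 2 proposes): partner 1 gets 100 if talks fail, so partner 2 offers 100 and keeps 300.
Round 2 (partner 1 proposes): partner 2 can get 300 next round, worth 0.72 × 300 = 216 now. Partner 1 offers 216 and keeps 400 − 216 = 184.
Round 1 (partner 2 proposes): partner 1 can get 184 next round, worth 0.62 × 184 = 114.08 now; partner 2 offers that and keeps 285.92.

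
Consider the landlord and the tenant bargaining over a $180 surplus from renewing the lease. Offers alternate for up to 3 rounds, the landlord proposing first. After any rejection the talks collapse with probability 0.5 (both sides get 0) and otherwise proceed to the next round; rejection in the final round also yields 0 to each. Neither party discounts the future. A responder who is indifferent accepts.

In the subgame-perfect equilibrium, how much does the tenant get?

45

By backward induction:
Round 3 (the landlord proposes): rejection yields 0 for the tenant; the landlord offers 0 and keeps 180.
Round 2 (the tenant proposes): rejecting gives the landlord an expected 0.5 × 180 = 90, so the tenant offers 90, keeping 90.
Round 1 (the landlord proposes): rejecting gives the tenant an expected 0.5 × 90 = 45. The landlord offers 45 and keeps 180 − 45 = 135.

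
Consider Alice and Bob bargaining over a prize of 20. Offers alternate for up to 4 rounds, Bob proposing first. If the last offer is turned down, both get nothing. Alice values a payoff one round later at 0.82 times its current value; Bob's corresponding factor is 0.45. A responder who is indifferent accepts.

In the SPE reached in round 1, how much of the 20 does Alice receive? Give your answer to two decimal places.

15.07

Round 4 (Alice proposes): rejection yields 0 for Bob; Alice offers 0 and keeps 20.
Round 3 (Bob proposes): Alice can get 20 next round, worth 0.82 × 20 = 16.4 now, so Bob offers 16.4, keeping 3.6.
Round 2 (Alice proposes): Bob can get 3.6 next round, worth 0.45 × 3.6 = 1.62 now. Alice offers 1.62 and keeps 20 − 1.62 = 18.38.
Round 1 (Bob proposes): Alice can get 18.38 next round, worth 0.82 × 18.38 = 15.0716 now; Bob offers that and keeps 4.9284.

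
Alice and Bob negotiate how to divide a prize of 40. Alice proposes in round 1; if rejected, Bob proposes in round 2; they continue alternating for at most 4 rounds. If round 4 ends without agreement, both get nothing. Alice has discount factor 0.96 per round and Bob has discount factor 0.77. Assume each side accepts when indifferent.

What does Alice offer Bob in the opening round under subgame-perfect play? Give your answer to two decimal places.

Round 4 (Bob proposes): rejection yields 0 for Alice; Bob offers 0 and keeps 40.
Round 3 (Alice proposes): Bob can get 40 next round, worth 0.77 × 40 = 30.8 now, so Alice offers 30.8, keeping 9.2.
Round 2 (Bob proposes): Alice can get 9.2 next round, worth 0.96 × 9.2 = 8.832 now. Bob offers 8.832 and keeps 40 − 8.832 = 31.168.
Round 1 (Alice proposes): Bob can get 31.168 next round, worth 0.77 × 31.168 = 23.99936 now; Alice offers that and keeps 16.00064.

24.00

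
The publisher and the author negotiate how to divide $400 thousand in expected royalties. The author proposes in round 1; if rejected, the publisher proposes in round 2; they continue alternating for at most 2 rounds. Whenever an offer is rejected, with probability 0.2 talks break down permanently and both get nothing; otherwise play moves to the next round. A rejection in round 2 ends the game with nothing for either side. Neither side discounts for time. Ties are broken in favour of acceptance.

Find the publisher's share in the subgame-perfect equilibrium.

320

By backward induction:
Round 2 (the publisher proposes): the author will accept anything ≥ 0, so the publisher offers 0 and keeps 400.
Round 1 (the author proposes): rejecting gives the publisher an expected 0.8 × 400 = 320. The author offers 320 and keeps 400 − 320 = 80.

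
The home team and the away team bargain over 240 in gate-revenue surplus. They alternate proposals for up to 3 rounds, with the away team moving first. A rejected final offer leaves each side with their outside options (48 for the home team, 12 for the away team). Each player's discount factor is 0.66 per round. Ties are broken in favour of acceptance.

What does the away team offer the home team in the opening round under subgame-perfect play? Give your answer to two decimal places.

74.76

Round 3 (the away team proposes): the home team gets 48 if talks fail, so the away team offers 48 and keeps 192.
Round 2 (the home team proposes): the away team can get 192 next round, worth 0.66 × 192 = 126.72 now, so the home team offers 126.72, keeping 113.28.
Round 1 (the away team proposes): the home team can get 113.28 next round, worth 0.66 × 113.28 = 74.7648 now; the away team offers that and keeps 165.2352.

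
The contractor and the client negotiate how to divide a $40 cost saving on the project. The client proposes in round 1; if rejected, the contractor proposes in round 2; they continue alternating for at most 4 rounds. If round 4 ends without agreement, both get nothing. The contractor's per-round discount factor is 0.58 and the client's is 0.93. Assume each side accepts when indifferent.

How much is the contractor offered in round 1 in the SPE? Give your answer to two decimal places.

Round 4 (the contractor proposes): the client will accept anything ≥ 0, so the contractor offers 0 and keeps 40.
Round 3 (the client proposes): the contractor can get 40 next round, worth 0.58 × 40 = 23.2 now. The client offers 23.2 and keeps 40 − 23.2 = 16.8.
Round 2 (the contractor proposes): the client can get 16.8 next round, worth 0.93 × 16.8 = 15.624 now. The contractor offers 15.624 and keeps 40 − 15.624 = 24.376.
Round 1 (the client proposes): the contractor can get 24.376 next round, worth 0.58 × 24.376 = 14.13808 now; the client offers that and keeps 25.86192.

14.14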